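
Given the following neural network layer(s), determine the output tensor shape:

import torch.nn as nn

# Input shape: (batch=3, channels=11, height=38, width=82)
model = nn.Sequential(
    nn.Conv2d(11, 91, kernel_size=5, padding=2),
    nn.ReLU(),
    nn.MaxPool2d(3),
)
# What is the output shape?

Input shape: (3, 11, 38, 82)
  -> after Conv2d: (3, 91, 38, 82)
  -> after ReLU: (3, 91, 38, 82)
Output shape: (3, 91, 12, 27)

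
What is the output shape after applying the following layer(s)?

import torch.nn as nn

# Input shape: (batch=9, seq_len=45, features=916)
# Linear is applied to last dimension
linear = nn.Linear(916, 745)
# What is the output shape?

Input shape: (9, 45, 916)
Output shape: (9, 45, 745)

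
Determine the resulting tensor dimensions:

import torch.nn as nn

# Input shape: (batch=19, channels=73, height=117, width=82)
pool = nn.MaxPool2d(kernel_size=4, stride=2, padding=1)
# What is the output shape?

Input shape: (19, 73, 117, 82)
Output shape: (19, 73, 58, 41)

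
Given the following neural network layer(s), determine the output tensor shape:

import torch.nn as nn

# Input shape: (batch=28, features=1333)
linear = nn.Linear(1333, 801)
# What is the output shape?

Input shape: (28, 1333)
Output shape: (28, 801)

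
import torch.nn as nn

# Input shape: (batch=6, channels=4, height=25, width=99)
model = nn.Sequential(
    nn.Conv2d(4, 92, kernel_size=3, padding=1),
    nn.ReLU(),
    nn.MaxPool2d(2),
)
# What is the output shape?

Input shape: (6, 4, 25, 99)
  -> after Conv2d: (6, 92, 25, 99)
  -> after ReLU: (6, 92, 25, 99)
Output shape: (6, 92, 12, 49)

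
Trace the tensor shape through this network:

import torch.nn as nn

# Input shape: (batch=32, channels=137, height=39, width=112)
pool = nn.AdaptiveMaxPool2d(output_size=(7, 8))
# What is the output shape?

Input shape: (32, 137, 39, 112)
Output shape: (32, 137, 7, 8)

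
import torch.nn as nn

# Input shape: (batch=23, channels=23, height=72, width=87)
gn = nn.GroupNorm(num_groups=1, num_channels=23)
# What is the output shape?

Input shape: (23, 23, 72, 87)
Output shape: (23, 23, 72, 87)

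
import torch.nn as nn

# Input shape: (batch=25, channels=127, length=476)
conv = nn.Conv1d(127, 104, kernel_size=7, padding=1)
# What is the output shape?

Input shape: (25, 127, 476)
Output shape: (25, 104, 472)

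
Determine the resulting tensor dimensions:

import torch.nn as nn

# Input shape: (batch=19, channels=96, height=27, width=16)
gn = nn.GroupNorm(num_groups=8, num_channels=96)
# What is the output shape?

Input shape: (19, 96, 27, 16)
Output shape: (19, 96, 27, 16)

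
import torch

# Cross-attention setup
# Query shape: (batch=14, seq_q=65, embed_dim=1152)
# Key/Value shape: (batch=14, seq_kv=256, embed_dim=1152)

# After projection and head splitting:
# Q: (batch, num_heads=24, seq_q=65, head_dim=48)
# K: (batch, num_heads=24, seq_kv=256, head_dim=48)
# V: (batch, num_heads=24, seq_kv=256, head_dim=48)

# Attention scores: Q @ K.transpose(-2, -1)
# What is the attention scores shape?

Input shape: (14, 65, 1152)
Output shape: (14, 24, 65, 256)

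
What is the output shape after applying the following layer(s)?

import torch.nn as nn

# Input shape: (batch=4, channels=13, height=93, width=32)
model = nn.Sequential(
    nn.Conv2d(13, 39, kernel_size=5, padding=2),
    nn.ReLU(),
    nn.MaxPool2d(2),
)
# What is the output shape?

Input shape: (4, 13, 93, 32)
  -> after Conv2d: (4, 39, 93, 32)
  -> after ReLU: (4, 39, 93, 32)
Output shape: (4, 39, 46, 16)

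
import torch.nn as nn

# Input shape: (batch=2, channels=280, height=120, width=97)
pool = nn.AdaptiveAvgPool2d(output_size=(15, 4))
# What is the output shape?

Input shape: (2, 280, 120, 97)
Output shape: (2, 280, 15, 4)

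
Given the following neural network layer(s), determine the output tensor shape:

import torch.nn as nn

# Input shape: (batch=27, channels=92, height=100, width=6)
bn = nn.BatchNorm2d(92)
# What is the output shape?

Input shape: (27, 92, 100, 6)
Output shape: (27, 92, 100, 6)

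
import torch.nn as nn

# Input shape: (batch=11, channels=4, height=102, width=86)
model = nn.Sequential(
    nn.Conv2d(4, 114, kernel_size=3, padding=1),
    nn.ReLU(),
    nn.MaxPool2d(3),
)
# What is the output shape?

Input shape: (11, 4, 102, 86)
  -> after Conv2d: (11, 114, 102, 86)
  -> after ReLU: (11, 114, 102, 86)
Output shape: (11, 114, 34, 28)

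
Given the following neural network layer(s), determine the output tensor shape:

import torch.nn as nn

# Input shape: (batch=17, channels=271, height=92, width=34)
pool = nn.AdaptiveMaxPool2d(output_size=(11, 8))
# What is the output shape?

Input shape: (17, 271, 92, 34)
Output shape: (17, 271, 11, 8)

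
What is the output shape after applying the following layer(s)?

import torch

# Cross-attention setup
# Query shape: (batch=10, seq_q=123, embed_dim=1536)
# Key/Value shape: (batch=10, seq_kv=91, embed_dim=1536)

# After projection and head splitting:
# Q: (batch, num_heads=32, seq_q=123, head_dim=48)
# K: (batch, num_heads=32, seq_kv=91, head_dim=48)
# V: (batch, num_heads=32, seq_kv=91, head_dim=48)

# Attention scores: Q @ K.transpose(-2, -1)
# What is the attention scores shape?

Input shape: (10, 123, 1536)
Output shape: (10, 32, 123, 91)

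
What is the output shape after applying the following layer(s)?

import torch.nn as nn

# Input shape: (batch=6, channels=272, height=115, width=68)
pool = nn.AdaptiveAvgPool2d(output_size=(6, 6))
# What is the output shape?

Input shape: (6, 272, 115, 68)
Output shape: (6, 272, 6, 6)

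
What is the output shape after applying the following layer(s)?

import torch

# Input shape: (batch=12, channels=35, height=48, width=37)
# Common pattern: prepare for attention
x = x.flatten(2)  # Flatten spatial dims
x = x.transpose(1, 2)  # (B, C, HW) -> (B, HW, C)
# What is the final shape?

Input shape: (12, 35, 48, 37)
  -> after flatten(2): (12, 35, 1776)
Output shape: (12, 1776, 35)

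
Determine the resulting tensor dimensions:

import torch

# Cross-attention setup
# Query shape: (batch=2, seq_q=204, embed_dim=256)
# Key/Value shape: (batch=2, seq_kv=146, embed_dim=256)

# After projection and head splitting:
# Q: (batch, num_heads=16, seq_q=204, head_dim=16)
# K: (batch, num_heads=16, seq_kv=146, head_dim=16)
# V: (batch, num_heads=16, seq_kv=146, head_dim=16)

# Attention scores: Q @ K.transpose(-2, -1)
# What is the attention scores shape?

Input shape: (2, 204, 256)
Output shape: (2, 16, 204, 146)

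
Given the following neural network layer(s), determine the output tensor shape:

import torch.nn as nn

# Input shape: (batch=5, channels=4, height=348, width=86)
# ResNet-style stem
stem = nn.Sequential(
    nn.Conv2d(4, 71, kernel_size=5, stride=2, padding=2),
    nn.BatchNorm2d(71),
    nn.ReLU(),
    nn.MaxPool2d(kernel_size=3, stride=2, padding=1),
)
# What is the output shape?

Input shape: (5, 4, 348, 86)
  -> after Conv2d 5x5 stride=2: (5, 71, 174, 43)
Output shape: (5, 71, 87, 22)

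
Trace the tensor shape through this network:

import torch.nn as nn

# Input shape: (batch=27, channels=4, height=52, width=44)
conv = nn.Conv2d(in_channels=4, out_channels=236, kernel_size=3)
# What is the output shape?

Input shape: (27, 4, 52, 44)
Output shape: (27, 236, 50, 42)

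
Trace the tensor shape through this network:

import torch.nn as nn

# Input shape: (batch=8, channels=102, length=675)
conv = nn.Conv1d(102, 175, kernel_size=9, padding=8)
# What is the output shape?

Input shape: (8, 102, 675)
Output shape: (8, 175, 683)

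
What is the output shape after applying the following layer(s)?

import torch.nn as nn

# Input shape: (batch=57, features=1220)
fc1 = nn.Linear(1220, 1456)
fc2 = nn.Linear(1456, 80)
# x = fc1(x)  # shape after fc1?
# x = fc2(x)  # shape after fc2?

Input shape: (57, 1220)
  -> after fc1: (57, 1456)
Output shape: (57, 80)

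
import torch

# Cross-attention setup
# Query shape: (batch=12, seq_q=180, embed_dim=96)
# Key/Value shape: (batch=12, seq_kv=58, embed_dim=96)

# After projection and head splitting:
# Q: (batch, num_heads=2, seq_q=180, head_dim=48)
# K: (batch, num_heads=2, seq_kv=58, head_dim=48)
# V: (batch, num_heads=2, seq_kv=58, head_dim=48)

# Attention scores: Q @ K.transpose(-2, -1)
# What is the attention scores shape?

Input shape: (12, 180, 96)
Output shape: (12, 2, 180, 58)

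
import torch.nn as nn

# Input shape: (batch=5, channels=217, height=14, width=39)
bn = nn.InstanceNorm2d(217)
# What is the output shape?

Input shape: (5, 217, 14, 39)
Output shape: (5, 217, 14, 39)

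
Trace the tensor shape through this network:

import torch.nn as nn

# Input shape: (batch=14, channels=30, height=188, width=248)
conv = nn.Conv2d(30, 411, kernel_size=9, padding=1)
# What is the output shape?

Input shape: (14, 30, 188, 248)
Output shape: (14, 411, 182, 242)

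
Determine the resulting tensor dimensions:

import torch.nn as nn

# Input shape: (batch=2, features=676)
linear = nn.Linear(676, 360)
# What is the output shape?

Input shape: (2, 676)
Output shape: (2, 360)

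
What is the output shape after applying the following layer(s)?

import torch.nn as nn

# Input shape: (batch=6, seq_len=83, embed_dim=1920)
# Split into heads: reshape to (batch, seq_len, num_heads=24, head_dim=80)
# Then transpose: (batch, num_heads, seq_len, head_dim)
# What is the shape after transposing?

Input shape: (6, 83, 1920)
  -> after reshape: (6, 83, 24, 80)
Output shape: (6, 24, 83, 80)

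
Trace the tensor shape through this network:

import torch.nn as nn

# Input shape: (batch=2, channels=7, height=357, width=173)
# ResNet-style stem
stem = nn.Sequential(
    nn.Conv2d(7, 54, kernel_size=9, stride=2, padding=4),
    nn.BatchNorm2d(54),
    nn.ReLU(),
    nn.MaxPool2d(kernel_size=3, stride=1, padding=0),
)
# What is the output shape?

Input shape: (2, 7, 357, 173)
  -> after Conv2d 9x9 stride=2: (2, 54, 179, 87)
Output shape: (2, 54, 177, 85)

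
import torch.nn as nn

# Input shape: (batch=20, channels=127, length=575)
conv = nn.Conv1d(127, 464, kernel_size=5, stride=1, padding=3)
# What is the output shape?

Input shape: (20, 127, 575)
Output shape: (20, 464, 577)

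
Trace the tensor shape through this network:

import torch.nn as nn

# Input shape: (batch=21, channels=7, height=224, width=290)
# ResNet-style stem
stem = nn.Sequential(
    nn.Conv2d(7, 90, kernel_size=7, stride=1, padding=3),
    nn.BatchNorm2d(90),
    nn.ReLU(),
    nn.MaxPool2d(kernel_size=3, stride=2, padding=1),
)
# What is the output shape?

Input shape: (21, 7, 224, 290)
  -> after Conv2d 7x7 stride=1: (21, 90, 224, 290)
Output shape: (21, 90, 112, 145)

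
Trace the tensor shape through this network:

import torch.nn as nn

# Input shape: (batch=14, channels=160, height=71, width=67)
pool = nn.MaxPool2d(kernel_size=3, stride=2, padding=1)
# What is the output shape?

Input shape: (14, 160, 71, 67)
Output shape: (14, 160, 36, 34)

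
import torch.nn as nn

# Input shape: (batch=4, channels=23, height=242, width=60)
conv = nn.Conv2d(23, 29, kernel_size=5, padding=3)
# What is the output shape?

Input shape: (4, 23, 242, 60)
Output shape: (4, 29, 244, 62)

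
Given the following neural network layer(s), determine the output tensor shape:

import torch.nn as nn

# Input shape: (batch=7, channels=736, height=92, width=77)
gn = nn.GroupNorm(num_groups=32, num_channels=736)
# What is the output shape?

Input shape: (7, 736, 92, 77)
Output shape: (7, 736, 92, 77)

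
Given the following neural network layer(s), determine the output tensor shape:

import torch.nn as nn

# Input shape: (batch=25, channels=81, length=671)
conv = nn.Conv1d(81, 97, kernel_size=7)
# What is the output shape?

Input shape: (25, 81, 671)
Output shape: (25, 97, 665)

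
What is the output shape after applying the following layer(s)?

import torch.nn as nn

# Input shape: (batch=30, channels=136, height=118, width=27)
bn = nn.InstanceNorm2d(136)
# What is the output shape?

Input shape: (30, 136, 118, 27)
Output shape: (30, 136, 118, 27)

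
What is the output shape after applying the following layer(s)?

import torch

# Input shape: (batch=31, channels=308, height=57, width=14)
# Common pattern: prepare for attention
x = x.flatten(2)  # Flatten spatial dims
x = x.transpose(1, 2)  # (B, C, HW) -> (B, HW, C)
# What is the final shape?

Input shape: (31, 308, 57, 14)
  -> after flatten(2): (31, 308, 798)
Output shape: (31, 798, 308)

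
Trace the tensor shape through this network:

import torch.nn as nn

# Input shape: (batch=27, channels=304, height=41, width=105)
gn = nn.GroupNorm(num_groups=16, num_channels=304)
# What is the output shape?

Input shape: (27, 304, 41, 105)
Output shape: (27, 304, 41, 105)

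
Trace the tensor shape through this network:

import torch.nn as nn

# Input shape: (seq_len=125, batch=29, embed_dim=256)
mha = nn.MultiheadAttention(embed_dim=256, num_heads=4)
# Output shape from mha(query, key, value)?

Input shape: (125, 29, 256)
Output shape: (125, 29, 256)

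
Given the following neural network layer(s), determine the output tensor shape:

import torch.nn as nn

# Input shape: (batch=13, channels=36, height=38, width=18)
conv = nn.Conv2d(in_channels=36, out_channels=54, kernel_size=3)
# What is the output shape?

Input shape: (13, 36, 38, 18)
Output shape: (13, 54, 36, 16)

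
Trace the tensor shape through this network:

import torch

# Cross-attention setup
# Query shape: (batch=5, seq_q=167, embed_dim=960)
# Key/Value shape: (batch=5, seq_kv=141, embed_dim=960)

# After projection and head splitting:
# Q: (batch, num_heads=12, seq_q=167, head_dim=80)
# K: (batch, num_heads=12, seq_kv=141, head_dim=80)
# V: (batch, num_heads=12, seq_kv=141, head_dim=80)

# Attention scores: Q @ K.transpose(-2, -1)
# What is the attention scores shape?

Input shape: (5, 167, 960)
Output shape: (5, 12, 167, 141)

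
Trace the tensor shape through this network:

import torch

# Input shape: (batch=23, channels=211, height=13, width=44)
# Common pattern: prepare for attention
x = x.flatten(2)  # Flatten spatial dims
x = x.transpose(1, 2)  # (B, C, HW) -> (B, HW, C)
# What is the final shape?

Input shape: (23, 211, 13, 44)
  -> after flatten(2): (23, 211, 572)
Output shape: (23, 572, 211)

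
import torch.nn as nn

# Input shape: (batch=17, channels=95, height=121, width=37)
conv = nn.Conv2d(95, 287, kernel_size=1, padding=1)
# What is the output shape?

Input shape: (17, 95, 121, 37)
Output shape: (17, 287, 123, 39)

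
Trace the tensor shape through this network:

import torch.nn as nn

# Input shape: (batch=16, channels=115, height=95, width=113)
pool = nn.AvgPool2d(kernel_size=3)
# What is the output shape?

Input shape: (16, 115, 95, 113)
Output shape: (16, 115, 31, 37)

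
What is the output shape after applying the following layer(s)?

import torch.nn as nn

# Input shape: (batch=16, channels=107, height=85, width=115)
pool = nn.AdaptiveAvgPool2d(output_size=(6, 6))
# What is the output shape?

Input shape: (16, 107, 85, 115)
Output shape: (16, 107, 6, 6)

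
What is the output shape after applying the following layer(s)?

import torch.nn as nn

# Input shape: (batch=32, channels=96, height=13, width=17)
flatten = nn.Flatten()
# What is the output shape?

Input shape: (32, 96, 13, 17)
Output shape: (32, 21216)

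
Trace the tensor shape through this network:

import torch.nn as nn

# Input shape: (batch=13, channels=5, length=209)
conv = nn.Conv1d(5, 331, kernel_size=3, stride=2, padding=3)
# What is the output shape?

Input shape: (13, 5, 209)
Output shape: (13, 331, 107)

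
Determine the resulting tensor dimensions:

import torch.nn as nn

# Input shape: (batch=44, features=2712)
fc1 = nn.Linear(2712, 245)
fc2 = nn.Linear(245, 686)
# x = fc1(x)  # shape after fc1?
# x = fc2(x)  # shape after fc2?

Input shape: (44, 2712)
  -> after fc1: (44, 245)
Output shape: (44, 686)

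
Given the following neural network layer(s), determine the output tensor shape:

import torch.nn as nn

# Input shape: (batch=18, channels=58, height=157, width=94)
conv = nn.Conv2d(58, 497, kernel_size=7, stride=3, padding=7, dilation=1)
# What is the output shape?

Input shape: (18, 58, 157, 94)
Output shape: (18, 497, 55, 34)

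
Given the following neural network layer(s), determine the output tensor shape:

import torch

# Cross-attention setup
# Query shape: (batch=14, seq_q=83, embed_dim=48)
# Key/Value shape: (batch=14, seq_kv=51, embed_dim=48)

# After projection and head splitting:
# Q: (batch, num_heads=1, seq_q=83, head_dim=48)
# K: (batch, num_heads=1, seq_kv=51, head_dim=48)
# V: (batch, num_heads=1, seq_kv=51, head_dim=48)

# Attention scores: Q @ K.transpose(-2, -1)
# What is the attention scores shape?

Input shape: (14, 83, 48)
Output shape: (14, 1, 83, 51)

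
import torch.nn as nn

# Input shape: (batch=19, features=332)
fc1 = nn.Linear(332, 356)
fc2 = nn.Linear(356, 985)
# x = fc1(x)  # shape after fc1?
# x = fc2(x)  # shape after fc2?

Input shape: (19, 332)
  -> after fc1: (19, 356)
Output shape: (19, 985)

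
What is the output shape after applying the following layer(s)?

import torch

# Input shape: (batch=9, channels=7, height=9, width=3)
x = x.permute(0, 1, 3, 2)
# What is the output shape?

Input shape: (9, 7, 9, 3)
Output shape: (9, 7, 3, 9)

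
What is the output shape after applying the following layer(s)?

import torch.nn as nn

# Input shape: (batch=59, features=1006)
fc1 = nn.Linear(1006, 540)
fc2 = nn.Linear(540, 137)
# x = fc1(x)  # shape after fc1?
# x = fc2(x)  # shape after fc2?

Input shape: (59, 1006)
  -> after fc1: (59, 540)
Output shape: (59, 137)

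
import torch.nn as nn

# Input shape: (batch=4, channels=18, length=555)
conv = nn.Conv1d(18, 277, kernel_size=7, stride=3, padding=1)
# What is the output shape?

Input shape: (4, 18, 555)
Output shape: (4, 277, 184)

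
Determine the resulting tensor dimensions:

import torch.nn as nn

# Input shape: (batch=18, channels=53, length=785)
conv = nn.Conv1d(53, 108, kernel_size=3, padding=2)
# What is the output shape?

Input shape: (18, 53, 785)
Output shape: (18, 108, 787)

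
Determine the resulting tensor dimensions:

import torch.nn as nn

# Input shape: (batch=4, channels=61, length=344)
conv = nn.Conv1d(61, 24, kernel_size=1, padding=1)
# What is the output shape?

Input shape: (4, 61, 344)
Output shape: (4, 24, 346)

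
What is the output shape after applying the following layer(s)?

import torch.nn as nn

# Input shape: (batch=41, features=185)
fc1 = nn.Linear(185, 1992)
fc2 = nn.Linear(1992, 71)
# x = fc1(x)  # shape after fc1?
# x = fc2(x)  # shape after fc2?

Input shape: (41, 185)
  -> after fc1: (41, 1992)
Output shape: (41, 71)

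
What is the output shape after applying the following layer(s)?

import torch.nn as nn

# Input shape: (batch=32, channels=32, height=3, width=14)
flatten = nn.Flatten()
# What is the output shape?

Input shape: (32, 32, 3, 14)
Output shape: (32, 1344)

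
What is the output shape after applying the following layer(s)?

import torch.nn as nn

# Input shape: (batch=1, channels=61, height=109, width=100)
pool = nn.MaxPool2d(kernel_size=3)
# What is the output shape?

Input shape: (1, 61, 109, 100)
Output shape: (1, 61, 36, 33)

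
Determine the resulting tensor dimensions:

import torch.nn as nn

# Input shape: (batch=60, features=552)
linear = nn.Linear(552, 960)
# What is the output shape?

Input shape: (60, 552)
Output shape: (60, 960)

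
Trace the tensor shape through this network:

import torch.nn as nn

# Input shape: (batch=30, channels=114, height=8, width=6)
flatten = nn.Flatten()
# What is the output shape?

Input shape: (30, 114, 8, 6)
Output shape: (30, 5472)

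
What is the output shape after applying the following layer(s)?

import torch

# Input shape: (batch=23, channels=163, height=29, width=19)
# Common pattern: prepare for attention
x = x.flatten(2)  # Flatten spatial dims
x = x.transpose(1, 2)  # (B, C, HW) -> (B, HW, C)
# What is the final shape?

Input shape: (23, 163, 29, 19)
  -> after flatten(2): (23, 163, 551)
Output shape: (23, 551, 163)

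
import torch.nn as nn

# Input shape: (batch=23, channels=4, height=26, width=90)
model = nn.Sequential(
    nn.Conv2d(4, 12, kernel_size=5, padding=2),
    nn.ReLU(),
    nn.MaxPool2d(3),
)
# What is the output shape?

Input shape: (23, 4, 26, 90)
  -> after Conv2d: (23, 12, 26, 90)
  -> after ReLU: (23, 12, 26, 90)
Output shape: (23, 12, 8, 30)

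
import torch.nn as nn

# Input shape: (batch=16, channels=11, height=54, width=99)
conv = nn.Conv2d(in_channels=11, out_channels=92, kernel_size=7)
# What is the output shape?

Input shape: (16, 11, 54, 99)
Output shape: (16, 92, 48, 93)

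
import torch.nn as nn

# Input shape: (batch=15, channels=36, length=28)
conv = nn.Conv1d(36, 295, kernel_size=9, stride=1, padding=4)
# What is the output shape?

Input shape: (15, 36, 28)
Output shape: (15, 295, 28)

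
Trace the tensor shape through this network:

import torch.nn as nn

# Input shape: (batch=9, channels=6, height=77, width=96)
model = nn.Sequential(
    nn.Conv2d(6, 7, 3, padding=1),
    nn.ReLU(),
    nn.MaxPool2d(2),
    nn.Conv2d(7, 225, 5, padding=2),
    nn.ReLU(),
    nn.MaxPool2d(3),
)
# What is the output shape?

Input shape: (9, 6, 77, 96)
  -> after first Conv2d: (9, 7, 77, 96)
  -> after first MaxPool2d: (9, 7, 38, 48)
  -> after second Conv2d: (9, 225, 38, 48)
Output shape: (9, 225, 12, 16)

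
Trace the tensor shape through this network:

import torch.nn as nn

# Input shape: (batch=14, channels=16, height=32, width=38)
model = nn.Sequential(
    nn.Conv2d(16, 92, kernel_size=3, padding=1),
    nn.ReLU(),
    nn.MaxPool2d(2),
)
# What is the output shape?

Input shape: (14, 16, 32, 38)
  -> after Conv2d: (14, 92, 32, 38)
  -> after ReLU: (14, 92, 32, 38)
Output shape: (14, 92, 16, 19)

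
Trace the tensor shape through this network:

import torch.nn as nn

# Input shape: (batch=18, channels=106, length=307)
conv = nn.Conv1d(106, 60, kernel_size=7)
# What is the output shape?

Input shape: (18, 106, 307)
Output shape: (18, 60, 301)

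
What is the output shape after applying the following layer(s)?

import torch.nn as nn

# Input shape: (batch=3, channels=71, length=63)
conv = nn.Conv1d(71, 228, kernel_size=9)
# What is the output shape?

Input shape: (3, 71, 63)
Output shape: (3, 228, 55)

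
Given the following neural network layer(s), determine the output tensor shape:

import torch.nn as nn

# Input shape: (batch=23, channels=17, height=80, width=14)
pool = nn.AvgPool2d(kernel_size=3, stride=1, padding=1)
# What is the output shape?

Input shape: (23, 17, 80, 14)
Output shape: (23, 17, 80, 14)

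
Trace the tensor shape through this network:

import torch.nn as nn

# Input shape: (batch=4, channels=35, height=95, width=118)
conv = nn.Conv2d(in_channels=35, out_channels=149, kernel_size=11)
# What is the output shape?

Input shape: (4, 35, 95, 118)
Output shape: (4, 149, 85, 108)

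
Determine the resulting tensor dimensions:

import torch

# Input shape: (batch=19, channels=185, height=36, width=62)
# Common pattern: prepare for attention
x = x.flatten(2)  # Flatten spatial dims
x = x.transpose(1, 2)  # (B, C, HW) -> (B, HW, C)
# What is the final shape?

Input shape: (19, 185, 36, 62)
  -> after flatten(2): (19, 185, 2232)
Output shape: (19, 2232, 185)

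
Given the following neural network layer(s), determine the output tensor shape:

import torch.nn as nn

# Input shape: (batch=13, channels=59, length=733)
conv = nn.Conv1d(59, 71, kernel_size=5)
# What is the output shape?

Input shape: (13, 59, 733)
Output shape: (13, 71, 729)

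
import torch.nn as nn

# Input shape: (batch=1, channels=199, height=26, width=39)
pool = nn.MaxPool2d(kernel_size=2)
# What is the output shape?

Input shape: (1, 199, 26, 39)
Output shape: (1, 199, 13, 19)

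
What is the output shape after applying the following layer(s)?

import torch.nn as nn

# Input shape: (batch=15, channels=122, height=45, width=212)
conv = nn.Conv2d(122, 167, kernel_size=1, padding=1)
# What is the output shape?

Input shape: (15, 122, 45, 212)
Output shape: (15, 167, 47, 214)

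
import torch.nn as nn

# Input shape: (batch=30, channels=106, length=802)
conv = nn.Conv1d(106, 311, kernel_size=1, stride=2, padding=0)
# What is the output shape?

Input shape: (30, 106, 802)
Output shape: (30, 311, 401)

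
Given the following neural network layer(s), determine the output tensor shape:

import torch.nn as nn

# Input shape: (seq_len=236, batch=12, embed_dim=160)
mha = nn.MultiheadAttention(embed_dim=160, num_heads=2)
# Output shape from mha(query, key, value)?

Input shape: (236, 12, 160)
Output shape: (236, 12, 160)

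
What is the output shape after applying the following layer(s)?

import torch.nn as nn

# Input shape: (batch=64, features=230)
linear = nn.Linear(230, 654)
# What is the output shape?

Input shape: (64, 230)
Output shape: (64, 654)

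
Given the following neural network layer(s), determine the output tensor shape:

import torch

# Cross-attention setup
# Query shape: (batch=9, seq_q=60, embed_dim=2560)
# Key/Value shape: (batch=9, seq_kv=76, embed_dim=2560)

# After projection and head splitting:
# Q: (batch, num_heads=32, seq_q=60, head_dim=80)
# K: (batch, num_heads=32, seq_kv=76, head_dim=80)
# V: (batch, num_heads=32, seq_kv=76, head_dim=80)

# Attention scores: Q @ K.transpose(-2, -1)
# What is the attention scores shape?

Input shape: (9, 60, 2560)
Output shape: (9, 32, 60, 76)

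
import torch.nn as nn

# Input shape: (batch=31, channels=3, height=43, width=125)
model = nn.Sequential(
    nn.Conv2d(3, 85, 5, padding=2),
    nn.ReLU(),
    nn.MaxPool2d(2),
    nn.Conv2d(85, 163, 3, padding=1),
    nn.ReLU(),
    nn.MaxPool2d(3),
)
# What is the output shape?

Input shape: (31, 3, 43, 125)
  -> after first Conv2d: (31, 85, 43, 125)
  -> after first MaxPool2d: (31, 85, 21, 62)
  -> after second Conv2d: (31, 163, 21, 62)
Output shape: (31, 163, 7, 20)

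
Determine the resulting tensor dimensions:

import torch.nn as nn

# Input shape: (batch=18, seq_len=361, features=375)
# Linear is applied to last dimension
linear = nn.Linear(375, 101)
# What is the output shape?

Input shape: (18, 361, 375)
Output shape: (18, 361, 101)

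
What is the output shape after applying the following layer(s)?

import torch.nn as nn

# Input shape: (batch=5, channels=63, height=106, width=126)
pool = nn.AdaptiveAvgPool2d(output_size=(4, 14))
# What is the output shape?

Input shape: (5, 63, 106, 126)
Output shape: (5, 63, 4, 14)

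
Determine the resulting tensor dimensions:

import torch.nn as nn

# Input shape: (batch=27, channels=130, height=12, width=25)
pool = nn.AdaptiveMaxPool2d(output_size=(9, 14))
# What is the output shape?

Input shape: (27, 130, 12, 25)
Output shape: (27, 130, 9, 14)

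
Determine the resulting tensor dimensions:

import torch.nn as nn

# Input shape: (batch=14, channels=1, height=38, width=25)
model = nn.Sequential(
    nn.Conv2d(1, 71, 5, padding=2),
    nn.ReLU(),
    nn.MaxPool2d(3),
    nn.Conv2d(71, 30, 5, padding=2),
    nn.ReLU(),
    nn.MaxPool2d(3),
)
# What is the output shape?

Input shape: (14, 1, 38, 25)
  -> after first Conv2d: (14, 71, 38, 25)
  -> after first MaxPool2d: (14, 71, 12, 8)
  -> after second Conv2d: (14, 30, 12, 8)
Output shape: (14, 30, 4, 2)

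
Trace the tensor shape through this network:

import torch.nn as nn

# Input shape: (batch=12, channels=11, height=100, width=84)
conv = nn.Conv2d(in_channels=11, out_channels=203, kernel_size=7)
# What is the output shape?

Input shape: (12, 11, 100, 84)
Output shape: (12, 203, 94, 78)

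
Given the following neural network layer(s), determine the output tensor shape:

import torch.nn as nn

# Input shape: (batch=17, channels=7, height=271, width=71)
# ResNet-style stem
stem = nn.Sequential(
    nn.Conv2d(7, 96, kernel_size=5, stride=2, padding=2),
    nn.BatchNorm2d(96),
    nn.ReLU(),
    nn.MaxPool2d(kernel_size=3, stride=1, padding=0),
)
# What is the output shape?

Input shape: (17, 7, 271, 71)
  -> after Conv2d 5x5 stride=2: (17, 96, 136, 36)
Output shape: (17, 96, 134, 34)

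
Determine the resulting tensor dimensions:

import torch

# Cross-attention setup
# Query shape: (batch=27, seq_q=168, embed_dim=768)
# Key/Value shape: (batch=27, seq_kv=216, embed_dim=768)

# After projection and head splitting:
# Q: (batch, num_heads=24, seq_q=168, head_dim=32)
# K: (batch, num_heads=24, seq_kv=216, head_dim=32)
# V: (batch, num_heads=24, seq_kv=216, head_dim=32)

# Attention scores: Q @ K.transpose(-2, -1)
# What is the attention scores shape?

Input shape: (27, 168, 768)
Output shape: (27, 24, 168, 216)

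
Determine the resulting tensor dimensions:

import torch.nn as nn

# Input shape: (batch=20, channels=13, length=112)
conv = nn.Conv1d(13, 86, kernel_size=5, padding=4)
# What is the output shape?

Input shape: (20, 13, 112)
Output shape: (20, 86, 116)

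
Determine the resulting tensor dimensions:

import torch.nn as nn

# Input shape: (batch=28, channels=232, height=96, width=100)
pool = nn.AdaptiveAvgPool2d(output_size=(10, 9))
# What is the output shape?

Input shape: (28, 232, 96, 100)
Output shape: (28, 232, 10, 9)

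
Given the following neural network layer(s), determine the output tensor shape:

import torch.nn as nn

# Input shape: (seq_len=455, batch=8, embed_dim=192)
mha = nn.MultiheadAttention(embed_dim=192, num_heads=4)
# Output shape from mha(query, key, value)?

Input shape: (455, 8, 192)
Output shape: (455, 8, 192)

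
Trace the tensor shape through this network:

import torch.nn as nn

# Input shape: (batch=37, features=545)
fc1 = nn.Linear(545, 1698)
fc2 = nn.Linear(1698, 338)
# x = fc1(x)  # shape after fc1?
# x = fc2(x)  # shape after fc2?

Input shape: (37, 545)
  -> after fc1: (37, 1698)
Output shape: (37, 338)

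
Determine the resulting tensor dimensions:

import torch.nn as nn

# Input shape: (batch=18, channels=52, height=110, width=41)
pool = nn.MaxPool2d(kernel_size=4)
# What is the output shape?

Input shape: (18, 52, 110, 41)
Output shape: (18, 52, 27, 10)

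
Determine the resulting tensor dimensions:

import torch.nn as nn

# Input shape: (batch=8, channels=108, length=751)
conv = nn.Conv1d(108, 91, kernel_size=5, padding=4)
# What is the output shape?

Input shape: (8, 108, 751)
Output shape: (8, 91, 755)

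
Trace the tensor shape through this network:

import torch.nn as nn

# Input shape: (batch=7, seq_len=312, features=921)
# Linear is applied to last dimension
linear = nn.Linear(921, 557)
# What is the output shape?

Input shape: (7, 312, 921)
Output shape: (7, 312, 557)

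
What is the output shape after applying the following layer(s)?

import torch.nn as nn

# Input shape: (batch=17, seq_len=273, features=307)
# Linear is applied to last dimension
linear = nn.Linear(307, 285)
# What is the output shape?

Input shape: (17, 273, 307)
Output shape: (17, 273, 285)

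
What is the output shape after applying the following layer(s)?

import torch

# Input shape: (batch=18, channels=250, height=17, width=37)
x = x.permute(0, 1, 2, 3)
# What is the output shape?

Input shape: (18, 250, 17, 37)
Output shape: (18, 250, 17, 37)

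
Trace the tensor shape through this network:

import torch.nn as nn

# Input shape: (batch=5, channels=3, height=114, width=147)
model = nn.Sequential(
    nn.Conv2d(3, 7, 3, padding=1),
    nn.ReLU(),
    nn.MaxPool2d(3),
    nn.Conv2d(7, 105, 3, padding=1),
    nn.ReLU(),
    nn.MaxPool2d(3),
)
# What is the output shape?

Input shape: (5, 3, 114, 147)
  -> after first Conv2d: (5, 7, 114, 147)
  -> after first MaxPool2d: (5, 7, 38, 49)
  -> after second Conv2d: (5, 105, 38, 49)
Output shape: (5, 105, 12, 16)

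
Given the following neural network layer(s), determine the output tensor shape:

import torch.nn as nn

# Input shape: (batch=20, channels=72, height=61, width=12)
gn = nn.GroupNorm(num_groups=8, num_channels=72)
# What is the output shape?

Input shape: (20, 72, 61, 12)
Output shape: (20, 72, 61, 12)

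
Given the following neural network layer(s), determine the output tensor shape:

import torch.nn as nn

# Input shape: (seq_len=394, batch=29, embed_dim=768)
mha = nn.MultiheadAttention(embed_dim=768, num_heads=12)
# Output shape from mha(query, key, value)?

Input shape: (394, 29, 768)
Output shape: (394, 29, 768)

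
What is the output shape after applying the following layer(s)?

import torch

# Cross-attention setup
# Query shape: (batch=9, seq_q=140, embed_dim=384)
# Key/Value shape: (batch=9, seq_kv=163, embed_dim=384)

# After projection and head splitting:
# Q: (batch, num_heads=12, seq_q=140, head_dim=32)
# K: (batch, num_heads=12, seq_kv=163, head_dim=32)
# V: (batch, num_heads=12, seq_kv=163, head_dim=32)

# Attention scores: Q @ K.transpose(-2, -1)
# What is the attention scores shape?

Input shape: (9, 140, 384)
Output shape: (9, 12, 140, 163)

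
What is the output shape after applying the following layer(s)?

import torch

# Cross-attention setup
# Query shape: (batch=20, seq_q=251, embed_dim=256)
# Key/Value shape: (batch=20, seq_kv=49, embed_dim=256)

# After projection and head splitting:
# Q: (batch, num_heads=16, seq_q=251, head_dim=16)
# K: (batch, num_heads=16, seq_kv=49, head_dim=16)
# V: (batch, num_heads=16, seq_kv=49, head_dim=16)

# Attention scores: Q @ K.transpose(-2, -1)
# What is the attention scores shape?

Input shape: (20, 251, 256)
Output shape: (20, 16, 251, 49)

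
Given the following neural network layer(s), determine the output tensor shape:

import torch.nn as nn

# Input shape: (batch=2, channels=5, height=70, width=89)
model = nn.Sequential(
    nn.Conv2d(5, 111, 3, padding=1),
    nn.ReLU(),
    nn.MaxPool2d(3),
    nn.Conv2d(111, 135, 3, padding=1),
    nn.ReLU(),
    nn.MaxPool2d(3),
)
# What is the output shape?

Input shape: (2, 5, 70, 89)
  -> after first Conv2d: (2, 111, 70, 89)
  -> after first MaxPool2d: (2, 111, 23, 29)
  -> after second Conv2d: (2, 135, 23, 29)
Output shape: (2, 135, 7, 9)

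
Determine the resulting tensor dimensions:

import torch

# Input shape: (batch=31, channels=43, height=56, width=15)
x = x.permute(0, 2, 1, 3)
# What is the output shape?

Input shape: (31, 43, 56, 15)
Output shape: (31, 56, 43, 15)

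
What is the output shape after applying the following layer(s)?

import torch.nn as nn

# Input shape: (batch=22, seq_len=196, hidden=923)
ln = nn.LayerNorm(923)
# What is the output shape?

Input shape: (22, 196, 923)
Output shape: (22, 196, 923)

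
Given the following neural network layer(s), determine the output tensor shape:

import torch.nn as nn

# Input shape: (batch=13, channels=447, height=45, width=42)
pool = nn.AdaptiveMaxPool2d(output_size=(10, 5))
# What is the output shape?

Input shape: (13, 447, 45, 42)
Output shape: (13, 447, 10, 5)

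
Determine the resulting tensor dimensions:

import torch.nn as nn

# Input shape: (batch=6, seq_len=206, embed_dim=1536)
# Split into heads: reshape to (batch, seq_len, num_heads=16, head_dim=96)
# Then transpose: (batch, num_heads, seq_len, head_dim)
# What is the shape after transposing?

Input shape: (6, 206, 1536)
  -> after reshape: (6, 206, 16, 96)
Output shape: (6, 16, 206, 96)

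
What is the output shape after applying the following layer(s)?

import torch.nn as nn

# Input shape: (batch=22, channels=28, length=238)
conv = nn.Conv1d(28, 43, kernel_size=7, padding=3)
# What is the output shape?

Input shape: (22, 28, 238)
Output shape: (22, 43, 238)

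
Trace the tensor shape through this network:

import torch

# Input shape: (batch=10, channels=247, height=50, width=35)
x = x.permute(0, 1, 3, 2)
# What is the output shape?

Input shape: (10, 247, 50, 35)
Output shape: (10, 247, 35, 50)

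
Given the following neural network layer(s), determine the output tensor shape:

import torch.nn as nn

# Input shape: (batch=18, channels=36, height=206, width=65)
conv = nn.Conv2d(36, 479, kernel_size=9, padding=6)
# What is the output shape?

Input shape: (18, 36, 206, 65)
Output shape: (18, 479, 210, 69)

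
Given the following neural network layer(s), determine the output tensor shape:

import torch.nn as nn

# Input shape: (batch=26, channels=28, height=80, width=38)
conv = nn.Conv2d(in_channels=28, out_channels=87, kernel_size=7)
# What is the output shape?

Input shape: (26, 28, 80, 38)
Output shape: (26, 87, 74, 32)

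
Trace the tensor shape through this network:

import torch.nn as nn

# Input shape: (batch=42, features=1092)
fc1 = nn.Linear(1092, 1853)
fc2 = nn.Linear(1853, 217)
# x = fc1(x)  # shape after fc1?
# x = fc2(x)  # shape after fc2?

Input shape: (42, 1092)
  -> after fc1: (42, 1853)
Output shape: (42, 217)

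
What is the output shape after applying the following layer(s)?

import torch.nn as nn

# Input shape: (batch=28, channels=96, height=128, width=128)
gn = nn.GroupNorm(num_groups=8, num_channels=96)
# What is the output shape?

Input shape: (28, 96, 128, 128)
Output shape: (28, 96, 128, 128)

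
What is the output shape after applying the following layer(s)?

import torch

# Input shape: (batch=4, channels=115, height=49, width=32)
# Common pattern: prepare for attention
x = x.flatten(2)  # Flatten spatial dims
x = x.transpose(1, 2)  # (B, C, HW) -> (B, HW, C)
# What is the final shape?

Input shape: (4, 115, 49, 32)
  -> after flatten(2): (4, 115, 1568)
Output shape: (4, 1568, 115)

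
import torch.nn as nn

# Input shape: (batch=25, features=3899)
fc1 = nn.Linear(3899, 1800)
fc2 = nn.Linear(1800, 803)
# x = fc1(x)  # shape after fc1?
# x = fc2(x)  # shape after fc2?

Input shape: (25, 3899)
  -> after fc1: (25, 1800)
Output shape: (25, 803)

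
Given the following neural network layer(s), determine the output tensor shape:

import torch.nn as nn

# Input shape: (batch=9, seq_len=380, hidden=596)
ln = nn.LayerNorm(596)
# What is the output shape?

Input shape: (9, 380, 596)
Output shape: (9, 380, 596)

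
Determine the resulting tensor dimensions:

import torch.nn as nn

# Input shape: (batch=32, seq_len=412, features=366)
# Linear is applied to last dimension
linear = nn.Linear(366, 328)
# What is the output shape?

Input shape: (32, 412, 366)
Output shape: (32, 412, 328)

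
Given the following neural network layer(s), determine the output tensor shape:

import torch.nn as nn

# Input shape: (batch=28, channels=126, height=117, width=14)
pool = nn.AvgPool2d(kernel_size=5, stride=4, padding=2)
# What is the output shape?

Input shape: (28, 126, 117, 14)
Output shape: (28, 126, 30, 4)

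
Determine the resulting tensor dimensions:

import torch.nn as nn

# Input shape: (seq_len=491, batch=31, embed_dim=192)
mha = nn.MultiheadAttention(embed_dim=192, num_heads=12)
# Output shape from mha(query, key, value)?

Input shape: (491, 31, 192)
Output shape: (491, 31, 192)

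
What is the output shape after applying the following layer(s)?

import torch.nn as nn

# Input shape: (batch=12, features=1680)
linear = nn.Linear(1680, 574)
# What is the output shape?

Input shape: (12, 1680)
Output shape: (12, 574)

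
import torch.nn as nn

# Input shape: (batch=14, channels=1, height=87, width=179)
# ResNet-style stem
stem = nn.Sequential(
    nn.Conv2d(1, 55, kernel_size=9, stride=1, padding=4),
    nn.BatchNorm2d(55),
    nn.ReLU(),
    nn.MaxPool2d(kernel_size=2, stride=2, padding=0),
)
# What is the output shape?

Input shape: (14, 1, 87, 179)
  -> after Conv2d 9x9 stride=1: (14, 55, 87, 179)
Output shape: (14, 55, 43, 89)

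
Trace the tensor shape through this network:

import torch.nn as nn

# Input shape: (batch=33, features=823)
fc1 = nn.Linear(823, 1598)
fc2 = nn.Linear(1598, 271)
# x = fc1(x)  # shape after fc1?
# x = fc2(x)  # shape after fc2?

Input shape: (33, 823)
  -> after fc1: (33, 1598)
Output shape: (33, 271)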